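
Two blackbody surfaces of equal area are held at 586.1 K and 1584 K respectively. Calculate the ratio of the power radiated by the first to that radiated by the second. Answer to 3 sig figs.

With equal areas, P₁/P₂ = (T₁/T₂)⁴ = (586.1/1584)⁴ = 0.0187.

P₁/P₂ ≈ 0.0187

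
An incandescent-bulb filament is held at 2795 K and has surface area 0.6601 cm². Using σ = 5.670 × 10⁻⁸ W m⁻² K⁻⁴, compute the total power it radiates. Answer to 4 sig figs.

P ≈ 228.4 W

Area A = 0.6601 cm² = 6.601×10⁻⁵ m².
P = σAT⁴ = 5.670×10⁻⁸ × 6.601×10⁻⁵ × (2795)⁴ = 228.4 W.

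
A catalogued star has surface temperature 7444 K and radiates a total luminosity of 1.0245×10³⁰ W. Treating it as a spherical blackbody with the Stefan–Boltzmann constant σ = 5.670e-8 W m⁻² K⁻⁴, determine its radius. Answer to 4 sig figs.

R ≈ 2.164×10¹⁰ m

L = 4πR²σT⁴ ⇒ R = √(L/(4πσT⁴)).
σT⁴ = 1.74104×10⁸ W/m², so R = √(1.0245×10³⁰/(4π×1.74104×10⁸)) = 2.164×10¹⁰ m.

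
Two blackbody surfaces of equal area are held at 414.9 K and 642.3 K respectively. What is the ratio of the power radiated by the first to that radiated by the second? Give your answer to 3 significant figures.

With equal areas, P₁/P₂ = (T₁/T₂)⁴ = (414.9/642.3)⁴ = 0.174.

P₁/P₂ ≈ 0.174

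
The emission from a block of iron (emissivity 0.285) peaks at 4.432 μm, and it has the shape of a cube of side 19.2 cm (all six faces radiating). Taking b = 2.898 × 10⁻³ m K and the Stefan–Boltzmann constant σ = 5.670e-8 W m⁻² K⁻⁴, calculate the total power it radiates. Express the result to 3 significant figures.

P ≈ 653 W

Wien's law: T = b/λ_max = 2.898×10⁻³/4.432×10⁻⁶ = 653.881 K.
Area A = 6s² = 6×(0.192 m)² = 0.221184 m².
Then P = εσAT⁴ = 0.285×5.670×10⁻⁸×0.221184×(653.881)⁴ = 653 W.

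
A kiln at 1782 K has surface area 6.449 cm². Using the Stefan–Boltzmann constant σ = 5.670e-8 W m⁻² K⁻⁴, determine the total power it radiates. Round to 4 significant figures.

Area A = 6.449 cm² = 6.449×10⁻⁴ m².
P = σAT⁴ = 5.670×10⁻⁸ × 6.449×10⁻⁴ × (1782)⁴ = 368.7 W.

P ≈ 368.7 W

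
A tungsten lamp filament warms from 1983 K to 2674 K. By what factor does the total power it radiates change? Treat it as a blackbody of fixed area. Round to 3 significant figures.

P ∝ T⁴, so P₂/P₁ = (T₂/T₁)⁴ = (2674/1983)⁴ = (1.34846)⁴ = 3.31.

P₂/P₁ ≈ 3.31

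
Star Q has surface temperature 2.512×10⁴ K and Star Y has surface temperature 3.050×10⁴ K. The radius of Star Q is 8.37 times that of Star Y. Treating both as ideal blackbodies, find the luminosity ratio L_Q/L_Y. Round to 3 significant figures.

L_Q/L_Y ≈ 32.2

L ∝ R²T⁴, so L_Q/L_Y = (R_Q/R_Y)²(T_Q/T_Y)⁴ = (8.37)² × (2.512×10⁴/3.050×10⁴)⁴ = 70.0569 × 0.460129 = 32.2.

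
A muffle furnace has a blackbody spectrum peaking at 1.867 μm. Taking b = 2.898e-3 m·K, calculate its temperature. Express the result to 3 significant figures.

Wien's law gives T = b/λ_max = (2.898×10⁻³ m·K)/(1.867×10⁻⁶ m) = 1.55×10³ K.

T ≈ 1.55×10³ K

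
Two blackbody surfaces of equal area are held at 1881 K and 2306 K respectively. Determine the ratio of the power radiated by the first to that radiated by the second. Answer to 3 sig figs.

With equal areas, P₁/P₂ = (T₁/T₂)⁴ = (1881/2306)⁴ = 0.443.

P₁/P₂ ≈ 0.443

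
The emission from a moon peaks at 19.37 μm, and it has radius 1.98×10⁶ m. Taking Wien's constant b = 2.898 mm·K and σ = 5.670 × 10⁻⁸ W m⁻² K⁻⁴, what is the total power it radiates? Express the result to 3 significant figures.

P ≈ 1.40×10¹⁵ W

Wien's law: T = b/λ_max = 2.898×10⁻³/1.937×10⁻⁵ = 149.613 K.
Surface area A = 4πR² = 4π(1.98×10⁶ m)² = 4.92652×10¹³ m².
Then P = σAT⁴ = 5.670×10⁻⁸×4.92652×10¹³×(149.613)⁴ = 1.40×10¹⁵ W.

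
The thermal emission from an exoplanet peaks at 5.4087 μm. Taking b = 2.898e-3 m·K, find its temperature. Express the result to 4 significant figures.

T ≈ 535.8 K

Wien's law gives T = b/λ_max = (2.898×10⁻³ m·K)/(5.4087×10⁻⁶ m) = 535.8 K.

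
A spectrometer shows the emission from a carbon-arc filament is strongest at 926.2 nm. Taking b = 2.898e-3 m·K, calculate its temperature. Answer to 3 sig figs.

T ≈ 3.13×10³ K

Wien's law gives T = b/λ_max = (2.898×10⁻³ m·K)/(9.262×10⁻⁷ m) = 3.13×10³ K.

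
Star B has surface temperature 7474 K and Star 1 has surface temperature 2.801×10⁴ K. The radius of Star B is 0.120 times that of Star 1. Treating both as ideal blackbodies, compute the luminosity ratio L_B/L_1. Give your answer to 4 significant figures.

L_B/L_1 ≈ 7.300×10⁻⁵

L ∝ R²T⁴, so L_B/L_1 = (R_B/R_1)²(T_B/T_1)⁴ = (0.120)² × (7474/2.801×10⁴)⁴ = 0.0144 × 5.06944×10⁻³ = 7.300×10⁻⁵.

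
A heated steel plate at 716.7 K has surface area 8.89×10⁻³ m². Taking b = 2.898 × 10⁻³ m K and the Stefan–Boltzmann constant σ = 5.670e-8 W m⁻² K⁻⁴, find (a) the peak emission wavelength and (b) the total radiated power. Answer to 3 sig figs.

λ_max ≈ 4.04 μm; P ≈ 133 W

(a) λ_max = b/T = 2.898×10⁻³/716.7 = 4.044×10⁻⁶ m = 4.04 μm.
Area A = 8.89×10⁻³ m².
(b) P = σAT⁴ = 5.670×10⁻⁸×8.89×10⁻³×(716.7)⁴ = 133 W.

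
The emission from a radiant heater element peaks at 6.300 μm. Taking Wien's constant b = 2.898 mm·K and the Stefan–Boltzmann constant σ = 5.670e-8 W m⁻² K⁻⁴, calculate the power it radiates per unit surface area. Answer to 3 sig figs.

Wien's law: T = b/λ_max = 2.898×10⁻³/6.300×10⁻⁶ = 460.000 K.
Then I = σT⁴ = 5.670×10⁻⁸×(460.000)⁴ = 2.54×10³ W/m².

I ≈ 2.54×10³ W/m²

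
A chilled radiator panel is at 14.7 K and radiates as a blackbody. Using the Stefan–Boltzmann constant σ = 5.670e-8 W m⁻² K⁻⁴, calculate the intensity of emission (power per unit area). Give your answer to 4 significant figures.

I ≈ 2.648×10⁻³ W/m²

Stefan–Boltzmann: I = σT⁴ = 5.670×10⁻⁸ × (14.7)⁴ = 2.648×10⁻³ W/m².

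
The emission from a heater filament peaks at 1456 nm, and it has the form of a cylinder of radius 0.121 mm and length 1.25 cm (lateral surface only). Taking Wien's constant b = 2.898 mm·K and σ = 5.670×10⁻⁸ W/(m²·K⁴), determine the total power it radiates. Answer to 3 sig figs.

P ≈ 8.46 W

Wien's law: T = b/λ_max = 2.898×10⁻³/1.456×10⁻⁶ = 1990.38 K.
Lateral area A = 2πrL = 2π×1.21×10⁻⁴×0.0125 = 9.50332×10⁻⁶ m².
Then P = σAT⁴ = 5.670×10⁻⁸×9.50332×10⁻⁶×(1990.38)⁴ = 8.46 W.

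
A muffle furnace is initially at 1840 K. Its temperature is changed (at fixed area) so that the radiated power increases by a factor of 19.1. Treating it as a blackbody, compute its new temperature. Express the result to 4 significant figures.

P ∝ T⁴, so T₂/T₁ = (P₂/P₁)^(1/4) = (19.1)^(1/4) = 2.09054.
T₂ = 1840 × 2.09054 = 3847 K.

T₂ ≈ 3847 K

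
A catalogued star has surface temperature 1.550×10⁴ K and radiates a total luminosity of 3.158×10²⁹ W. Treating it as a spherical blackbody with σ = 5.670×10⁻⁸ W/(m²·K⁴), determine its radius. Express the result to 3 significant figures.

R ≈ 2.77×10⁹ m

L = 4πR²σT⁴ ⇒ R = √(L/(4πσT⁴)).
σT⁴ = 3.27273×10⁹ W/m², so R = √(3.158×10²⁹/(4π×3.27273×10⁹)) = 2.77×10⁹ m.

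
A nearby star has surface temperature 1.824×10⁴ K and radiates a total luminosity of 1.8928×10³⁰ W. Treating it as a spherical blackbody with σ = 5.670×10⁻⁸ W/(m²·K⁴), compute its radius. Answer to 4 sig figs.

R ≈ 4.899×10⁹ m

L = 4πR²σT⁴ ⇒ R = √(L/(4πσT⁴)).
σT⁴ = 6.27599×10⁹ W/m², so R = √(1.8928×10³⁰/(4π×6.27599×10⁹)) = 4.899×10⁹ m.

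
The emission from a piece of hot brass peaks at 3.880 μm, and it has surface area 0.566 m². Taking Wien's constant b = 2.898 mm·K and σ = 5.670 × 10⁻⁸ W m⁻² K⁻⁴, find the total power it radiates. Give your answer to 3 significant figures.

P ≈ 9.99×10³ W

Wien's law: T = b/λ_max = 2.898×10⁻³/3.880×10⁻⁶ = 746.907 K.
Area A = 0.566 m².
Then P = σAT⁴ = 5.670×10⁻⁸×0.566×(746.907)⁴ = 9.99×10³ W.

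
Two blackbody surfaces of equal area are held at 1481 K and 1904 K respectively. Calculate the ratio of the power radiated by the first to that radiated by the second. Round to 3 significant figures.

P₁/P₂ ≈ 0.366

With equal areas, P₁/P₂ = (T₁/T₂)⁴ = (1481/1904)⁴ = 0.366.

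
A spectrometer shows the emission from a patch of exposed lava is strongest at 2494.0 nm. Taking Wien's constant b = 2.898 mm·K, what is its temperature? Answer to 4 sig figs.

Wien's law gives T = b/λ_max = (2.898×10⁻³ m·K)/(2.4940×10⁻⁶ m) = 1162 K.

T ≈ 1162 K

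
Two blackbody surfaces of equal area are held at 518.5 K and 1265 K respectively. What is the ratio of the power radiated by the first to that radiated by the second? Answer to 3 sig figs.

P₁/P₂ ≈ 0.0282

With equal areas, P₁/P₂ = (T₁/T₂)⁴ = (518.5/1265)⁴ = 0.0282.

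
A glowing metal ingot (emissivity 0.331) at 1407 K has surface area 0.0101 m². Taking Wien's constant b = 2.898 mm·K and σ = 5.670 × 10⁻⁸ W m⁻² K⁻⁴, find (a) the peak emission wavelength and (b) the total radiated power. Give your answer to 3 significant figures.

(a) λ_max = b/T = 2.898×10⁻³/1407 = 2.060×10⁻⁶ m = 2.06×10³ nm.
Area A = 0.0101 m².
(b) P = εσAT⁴ = 0.331×5.670×10⁻⁸×0.0101×(1407)⁴ = 743 W.

λ_max ≈ 2.06×10³ nm; P ≈ 743 W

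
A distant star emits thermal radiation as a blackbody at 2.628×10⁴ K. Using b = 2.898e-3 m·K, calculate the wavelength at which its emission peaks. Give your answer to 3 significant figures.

Wien's displacement law: λ_max = b/T = (2.898×10⁻³ m·K)/(2.628×10⁴ K) = 1.103×10⁻⁷ m.
That is 110 nm, in the ultraviolet range.

λ_max ≈ 110 nm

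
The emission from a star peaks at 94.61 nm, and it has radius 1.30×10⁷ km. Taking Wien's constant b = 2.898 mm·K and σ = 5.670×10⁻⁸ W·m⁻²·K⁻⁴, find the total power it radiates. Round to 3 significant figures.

Wien's law: T = b/λ_max = 2.898×10⁻³/9.461×10⁻⁸ = 30631.0 K.
Surface area A = 4πR² = 4π(1.30×10¹⁰ m)² = 2.12372×10²¹ m².
Then P = σAT⁴ = 5.670×10⁻⁸×2.12372×10²¹×(30631.0)⁴ = 1.06×10³² W.

P ≈ 1.06×10³² W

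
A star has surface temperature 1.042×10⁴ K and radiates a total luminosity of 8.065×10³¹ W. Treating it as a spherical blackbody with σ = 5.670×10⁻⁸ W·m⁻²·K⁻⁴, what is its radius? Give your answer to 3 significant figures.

L = 4πR²σT⁴ ⇒ R = √(L/(4πσT⁴)).
σT⁴ = 6.68427×10⁸ W/m², so R = √(8.065×10³¹/(4π×6.68427×10⁸)) = 9.80×10¹⁰ m.

R ≈ 9.80×10¹⁰ m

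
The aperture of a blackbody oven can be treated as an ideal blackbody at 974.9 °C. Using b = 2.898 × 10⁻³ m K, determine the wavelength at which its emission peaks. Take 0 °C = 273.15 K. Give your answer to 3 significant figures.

λ_max ≈ 2.32×10³ nm

T = 974.9 °C + 273.15 = 1248.05 K.
Wien's displacement law: λ_max = b/T = (2.898×10⁻³ m·K)/(1248.05 K) = 2.322×10⁻⁶ m.
That is 2.32×10³ nm, in the infrared range.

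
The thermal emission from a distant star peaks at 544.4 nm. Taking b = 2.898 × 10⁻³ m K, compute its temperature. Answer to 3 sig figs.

T ≈ 5.32×10³ K

Wien's law gives T = b/λ_max = (2.898×10⁻³ m·K)/(5.444×10⁻⁷ m) = 5.32×10³ K.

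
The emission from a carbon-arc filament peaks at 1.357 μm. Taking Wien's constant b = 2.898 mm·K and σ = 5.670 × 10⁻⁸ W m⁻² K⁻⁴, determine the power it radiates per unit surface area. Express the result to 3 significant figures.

I ≈ 1.18×10⁶ W/m²

Wien's law: T = b/λ_max = 2.898×10⁻³/1.357×10⁻⁶ = 2135.59 K.
Then I = σT⁴ = 5.670×10⁻⁸×(2135.59)⁴ = 1.18×10⁶ W/m².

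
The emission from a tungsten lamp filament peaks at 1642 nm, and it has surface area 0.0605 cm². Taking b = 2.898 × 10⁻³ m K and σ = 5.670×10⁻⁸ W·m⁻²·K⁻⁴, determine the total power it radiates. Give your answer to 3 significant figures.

P ≈ 3.33 W

Wien's law: T = b/λ_max = 2.898×10⁻³/1.642×10⁻⁶ = 1764.92 K.
Area A = 0.0605 cm² = 6.05×10⁻⁶ m².
Then P = σAT⁴ = 5.670×10⁻⁸×6.05×10⁻⁶×(1764.92)⁴ = 3.33 W.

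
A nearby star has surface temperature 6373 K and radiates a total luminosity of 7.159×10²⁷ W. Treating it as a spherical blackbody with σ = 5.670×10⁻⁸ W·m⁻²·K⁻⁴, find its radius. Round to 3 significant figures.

R ≈ 2.47×10⁹ m

L = 4πR²σT⁴ ⇒ R = √(L/(4πσT⁴)).
σT⁴ = 9.35317×10⁷ W/m², so R = √(7.159×10²⁷/(4π×9.35317×10⁷)) = 2.47×10⁹ m.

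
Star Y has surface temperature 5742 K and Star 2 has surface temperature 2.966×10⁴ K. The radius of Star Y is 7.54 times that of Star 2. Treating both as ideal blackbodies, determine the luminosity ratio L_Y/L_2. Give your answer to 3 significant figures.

L_Y/L_2 ≈ 0.0799

L ∝ R²T⁴, so L_Y/L_2 = (R_Y/R_2)²(T_Y/T_2)⁴ = (7.54)² × (5742/2.966×10⁴)⁴ = 56.8516 × 1.40465×10⁻³ = 0.0799.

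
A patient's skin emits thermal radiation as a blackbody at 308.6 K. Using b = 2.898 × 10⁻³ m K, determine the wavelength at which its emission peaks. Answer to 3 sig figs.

λ_max ≈ 9.39 μm

Wien's displacement law: λ_max = b/T = (2.898×10⁻³ m·K)/(308.6 K) = 9.391×10⁻⁶ m.
That is 9.39 μm, in the infrared range.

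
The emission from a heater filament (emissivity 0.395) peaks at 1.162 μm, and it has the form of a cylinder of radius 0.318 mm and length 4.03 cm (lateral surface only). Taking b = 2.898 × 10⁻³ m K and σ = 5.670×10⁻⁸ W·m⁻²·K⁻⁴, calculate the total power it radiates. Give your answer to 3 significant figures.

Wien's law: T = b/λ_max = 2.898×10⁻³/1.162×10⁻⁶ = 2493.98 K.
Lateral area A = 2πrL = 2π×3.18×10⁻⁴×0.0403 = 8.05215×10⁻⁵ m².
Then P = εσAT⁴ = 0.395×5.670×10⁻⁸×8.05215×10⁻⁵×(2493.98)⁴ = 69.8 W.

P ≈ 69.8 W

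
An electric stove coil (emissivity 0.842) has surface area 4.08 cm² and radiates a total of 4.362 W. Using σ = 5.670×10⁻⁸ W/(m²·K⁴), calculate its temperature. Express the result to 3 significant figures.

T ≈ 688 K

Area A = 4.08 cm² = 4.08×10⁻⁴ m².
P = εσAT⁴ ⇒ T = (P/(εσA))^(1/4) = (4.362/(0.842×5.670×10⁻⁸×4.08×10⁻⁴))^(1/4) = 688 K.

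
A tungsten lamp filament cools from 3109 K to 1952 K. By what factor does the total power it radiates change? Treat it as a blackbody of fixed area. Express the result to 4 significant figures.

P ∝ T⁴, so P₂/P₁ = (T₂/T₁)⁴ = (1952/3109)⁴ = (0.627855)⁴ = 0.1554.

P₂/P₁ ≈ 0.1554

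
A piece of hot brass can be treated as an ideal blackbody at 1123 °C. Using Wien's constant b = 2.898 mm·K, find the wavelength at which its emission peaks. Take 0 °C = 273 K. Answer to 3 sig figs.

T = 1123 °C + 273 = 1396 K.
Wien's displacement law: λ_max = b/T = (2.898×10⁻³ m·K)/(1396 K) = 2.076×10⁻⁶ m.
That is 2.08×10³ nm, in the infrared range.

λ_max ≈ 2.08×10³ nm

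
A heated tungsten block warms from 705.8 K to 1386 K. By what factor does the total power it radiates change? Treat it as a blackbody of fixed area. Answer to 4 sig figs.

P ∝ T⁴, so P₂/P₁ = (T₂/T₁)⁴ = (1386/705.8)⁴ = (1.96373)⁴ = 14.87.

P₂/P₁ ≈ 14.87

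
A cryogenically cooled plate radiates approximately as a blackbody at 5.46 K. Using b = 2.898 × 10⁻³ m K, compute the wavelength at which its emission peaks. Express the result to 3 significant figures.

λ_max ≈ 0.531 mm

Wien's displacement law: λ_max = b/T = (2.898×10⁻³ m·K)/(5.46 K) = 5.308×10⁻⁴ m.
That is 0.531 mm, in the infrared range.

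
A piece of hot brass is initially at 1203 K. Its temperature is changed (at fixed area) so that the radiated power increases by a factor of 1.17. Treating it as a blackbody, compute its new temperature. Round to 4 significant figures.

P ∝ T⁴, so T₂/T₁ = (P₂/P₁)^(1/4) = (1.17)^(1/4) = 1.04003.
T₂ = 1203 × 1.04003 = 1251 K.

T₂ ≈ 1251 K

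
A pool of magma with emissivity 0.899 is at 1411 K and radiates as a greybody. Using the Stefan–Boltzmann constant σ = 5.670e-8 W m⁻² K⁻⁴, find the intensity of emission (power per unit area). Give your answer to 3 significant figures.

Stefan–Boltzmann: I = εσT⁴ = 0.899 × 5.670×10⁻⁸ × (1411)⁴ = 2.02×10⁵ W/m².

I ≈ 2.02×10⁵ W/m²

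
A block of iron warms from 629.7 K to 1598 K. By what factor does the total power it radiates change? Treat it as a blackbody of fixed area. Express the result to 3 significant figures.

P₂/P₁ ≈ 41.5

P ∝ T⁴, so P₂/P₁ = (T₂/T₁)⁴ = (1598/629.7)⁴ = (2.53772)⁴ = 41.5.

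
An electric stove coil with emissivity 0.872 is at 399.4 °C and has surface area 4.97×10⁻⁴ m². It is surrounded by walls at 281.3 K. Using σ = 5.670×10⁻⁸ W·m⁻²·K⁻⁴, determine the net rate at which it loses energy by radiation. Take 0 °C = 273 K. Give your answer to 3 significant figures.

T = 399.4 °C + 273 = 672.4 K.
Area A = 4.97×10⁻⁴ m².
Net radiated power P_net = εσA(T⁴ − T₀⁴) = 0.872×5.670×10⁻⁸×4.97×10⁻⁴×(672.4⁴ − 281.3⁴).
T⁴ − T₀⁴ = 2.04414×10¹¹ − 6.26151×10⁹ = 1.98152×10¹¹ K⁴, so P_net = 4.87 W.

Net loss ≈ 4.87 W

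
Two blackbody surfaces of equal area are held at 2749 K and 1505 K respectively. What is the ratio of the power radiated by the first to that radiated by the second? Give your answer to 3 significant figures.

With equal areas, P₁/P₂ = (T₁/T₂)⁴ = (2749/1505)⁴ = 11.1.

P₁/P₂ ≈ 11.1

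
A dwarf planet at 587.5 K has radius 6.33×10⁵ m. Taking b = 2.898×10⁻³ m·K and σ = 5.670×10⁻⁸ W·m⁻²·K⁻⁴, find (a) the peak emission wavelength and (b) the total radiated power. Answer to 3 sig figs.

(a) λ_max = b/T = 2.898×10⁻³/587.5 = 4.933×10⁻⁶ m = 4.93 μm.
Surface area A = 4πR² = 4π(6.33×10⁵ m)² = 5.03521×10¹² m².
(b) P = σAT⁴ = 5.670×10⁻⁸×5.03521×10¹²×(587.5)⁴ = 3.40×10¹⁶ W.

λ_max ≈ 4.93 μm; P ≈ 3.40×10¹⁶ W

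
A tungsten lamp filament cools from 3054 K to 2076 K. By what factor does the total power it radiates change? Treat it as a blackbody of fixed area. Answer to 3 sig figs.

P ∝ T⁴, so P₂/P₁ = (T₂/T₁)⁴ = (2076/3054)⁴ = (0.679764)⁴ = 0.214.

P₂/P₁ ≈ 0.214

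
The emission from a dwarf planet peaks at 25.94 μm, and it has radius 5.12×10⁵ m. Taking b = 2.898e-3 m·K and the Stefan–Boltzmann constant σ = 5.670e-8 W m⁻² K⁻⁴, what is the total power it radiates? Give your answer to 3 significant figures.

P ≈ 2.91×10¹³ W

Wien's law: T = b/λ_max = 2.898×10⁻³/2.594×10⁻⁵ = 111.719 K.
Surface area A = 4πR² = 4π(5.12×10⁵ m)² = 3.29420×10¹² m².
Then P = σAT⁴ = 5.670×10⁻⁸×3.29420×10¹²×(111.719)⁴ = 2.91×10¹³ W.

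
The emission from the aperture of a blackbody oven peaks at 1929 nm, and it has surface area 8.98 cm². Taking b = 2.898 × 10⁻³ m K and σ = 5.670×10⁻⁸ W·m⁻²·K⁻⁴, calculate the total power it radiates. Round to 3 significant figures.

P ≈ 259 W

Wien's law: T = b/λ_max = 2.898×10⁻³/1.929×10⁻⁶ = 1502.33 K.
Area A = 8.98 cm² = 8.98×10⁻⁴ m².
Then P = σAT⁴ = 5.670×10⁻⁸×8.98×10⁻⁴×(1502.33)⁴ = 259 W.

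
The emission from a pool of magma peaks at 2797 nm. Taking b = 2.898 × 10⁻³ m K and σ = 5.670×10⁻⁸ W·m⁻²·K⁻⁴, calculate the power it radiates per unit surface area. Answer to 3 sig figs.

I ≈ 6.53×10⁴ W/m²

Wien's law: T = b/λ_max = 2.898×10⁻³/2.797×10⁻⁶ = 1036.11 K.
Then I = σT⁴ = 5.670×10⁻⁸×(1036.11)⁴ = 6.53×10⁴ W/m².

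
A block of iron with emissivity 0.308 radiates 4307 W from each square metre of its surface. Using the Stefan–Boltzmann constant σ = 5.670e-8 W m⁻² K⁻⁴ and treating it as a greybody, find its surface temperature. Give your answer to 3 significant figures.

I = εσT⁴, so T = (I/εσ)^(1/4) = (4307/(0.308×5.670×10⁻⁸))^(1/4) = 705 K.

T ≈ 705 K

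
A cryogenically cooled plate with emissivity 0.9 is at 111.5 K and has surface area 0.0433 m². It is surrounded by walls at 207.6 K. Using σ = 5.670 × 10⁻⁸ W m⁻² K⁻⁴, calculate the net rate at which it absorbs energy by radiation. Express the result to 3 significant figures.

Area A = 0.0433 m².
Net radiated power P_net = εσA(T⁴ − T₀⁴) = 0.9×5.670×10⁻⁸×0.0433×(111.5⁴ − 207.6⁴).
T⁴ − T₀⁴ = 1.54561×10⁸ − 1.85742×10⁹ = -1.70286×10⁹ K⁴, so P_net = -3.76 W — negative, meaning a net gain of 3.76 W.

Net gain ≈ 3.76 W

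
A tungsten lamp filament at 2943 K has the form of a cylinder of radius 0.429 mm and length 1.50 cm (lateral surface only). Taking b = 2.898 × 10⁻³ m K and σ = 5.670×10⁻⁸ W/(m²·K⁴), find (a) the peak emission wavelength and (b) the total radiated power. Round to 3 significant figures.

(a) λ_max = b/T = 2.898×10⁻³/2943 = 9.847×10⁻⁷ m = 0.985 μm.
Lateral area A = 2πrL = 2π×4.29×10⁻⁴×0.0150 = 4.04323×10⁻⁵ m².
(b) P = σAT⁴ = 5.670×10⁻⁸×4.04323×10⁻⁵×(2943)⁴ = 172 W.

λ_max ≈ 0.985 μm; P ≈ 172 W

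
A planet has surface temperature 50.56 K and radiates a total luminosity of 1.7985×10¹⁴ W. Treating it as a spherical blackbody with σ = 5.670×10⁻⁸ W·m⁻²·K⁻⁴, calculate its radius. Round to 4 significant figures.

L = 4πR²σT⁴ ⇒ R = √(L/(4πσT⁴)).
σT⁴ = 0.370520 W/m², so R = √(1.7985×10¹⁴/(4π×0.370520)) = 6.215×10⁶ m.

R ≈ 6.215×10⁶ m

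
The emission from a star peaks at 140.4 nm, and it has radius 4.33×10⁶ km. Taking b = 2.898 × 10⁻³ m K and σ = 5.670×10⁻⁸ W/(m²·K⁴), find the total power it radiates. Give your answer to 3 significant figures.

P ≈ 2.42×10³⁰ W

Wien's law: T = b/λ_max = 2.898×10⁻³/1.404×10⁻⁷ = 20641.0 K.
Surface area A = 4πR² = 4π(4.33×10⁹ m)² = 2.35606×10²⁰ m².
Then P = σAT⁴ = 5.670×10⁻⁸×2.35606×10²⁰×(20641.0)⁴ = 2.42×10³⁰ W.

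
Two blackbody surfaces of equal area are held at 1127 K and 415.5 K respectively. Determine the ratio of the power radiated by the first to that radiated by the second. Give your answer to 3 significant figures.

P₁/P₂ ≈ 54.1

With equal areas, P₁/P₂ = (T₁/T₂)⁴ = (1127/415.5)⁴ = 54.1.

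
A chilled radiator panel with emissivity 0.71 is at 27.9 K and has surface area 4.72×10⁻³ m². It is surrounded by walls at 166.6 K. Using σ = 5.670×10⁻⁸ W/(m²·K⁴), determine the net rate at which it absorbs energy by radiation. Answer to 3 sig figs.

Area A = 4.72×10⁻³ m².
Net radiated power P_net = εσA(T⁴ − T₀⁴) = 0.71×5.670×10⁻⁸×4.72×10⁻³×(27.9⁴ − 166.6⁴).
T⁴ − T₀⁴ = 6.05922×10⁵ − 7.70371×10⁸ = -7.69765×10⁸ K⁴, so P_net = -0.146 W — negative, meaning a net gain of 0.146 W.

Net gain ≈ 0.146 W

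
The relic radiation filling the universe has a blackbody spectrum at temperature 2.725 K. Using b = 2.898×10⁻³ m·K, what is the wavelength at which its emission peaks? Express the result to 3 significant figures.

λ_max ≈ 1.06×10⁻³ m

Wien's displacement law: λ_max = b/T = (2.898×10⁻³ m·K)/(2.725 K) = 1.063×10⁻³ m.
That is 1.06×10⁻³ m, in the microwave range.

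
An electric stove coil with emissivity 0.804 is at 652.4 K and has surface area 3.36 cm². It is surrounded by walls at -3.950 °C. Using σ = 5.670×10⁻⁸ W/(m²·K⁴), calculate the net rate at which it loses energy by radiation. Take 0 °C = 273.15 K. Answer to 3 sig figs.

Surroundings: T = -3.950 °C + 273.15 = 269.200 K.
Area A = 3.36 cm² = 3.36×10⁻⁴ m².
Net radiated power P_net = εσA(T⁴ − T₀⁴) = 0.804×5.670×10⁻⁸×3.36×10⁻⁴×(652.4⁴ − 269.200⁴).
T⁴ − T₀⁴ = 1.81157×10¹¹ − 5.25170×10⁹ = 1.75905×10¹¹ K⁴, so P_net = 2.69 W.

Net loss ≈ 2.69 W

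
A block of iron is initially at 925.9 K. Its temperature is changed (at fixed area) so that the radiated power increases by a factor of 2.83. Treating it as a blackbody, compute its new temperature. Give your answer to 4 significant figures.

T₂ ≈ 1201 K

P ∝ T⁴, so T₂/T₁ = (P₂/P₁)^(1/4) = (2.83)^(1/4) = 1.29702.
T₂ = 925.9 × 1.29702 = 1201 K.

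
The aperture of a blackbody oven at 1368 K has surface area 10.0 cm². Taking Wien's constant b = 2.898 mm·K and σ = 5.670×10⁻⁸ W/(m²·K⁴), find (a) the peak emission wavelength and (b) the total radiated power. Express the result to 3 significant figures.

λ_max ≈ 2.12 μm; P ≈ 199 W

(a) λ_max = b/T = 2.898×10⁻³/1368 = 2.118×10⁻⁶ m = 2.12 μm.
Area A = 10.0 cm² = 1.00×10⁻³ m².
(b) P = σAT⁴ = 5.670×10⁻⁸×1.00×10⁻³×(1368)⁴ = 199 W.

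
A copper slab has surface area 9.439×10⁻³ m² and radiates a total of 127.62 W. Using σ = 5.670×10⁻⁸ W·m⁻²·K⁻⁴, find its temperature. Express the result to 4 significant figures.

Area A = 9.439×10⁻³ m².
P = σAT⁴ ⇒ T = (P/(σA))^(1/4) = (127.62/(5.670×10⁻⁸×9.439×10⁻³))^(1/4) = 698.8 K.

T ≈ 698.8 K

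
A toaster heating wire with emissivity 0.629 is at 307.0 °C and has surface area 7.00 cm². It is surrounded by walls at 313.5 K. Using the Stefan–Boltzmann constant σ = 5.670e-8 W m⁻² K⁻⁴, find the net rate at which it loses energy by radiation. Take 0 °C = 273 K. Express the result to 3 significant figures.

T = 307.0 °C + 273 = 580.0 K.
Area A = 7.00 cm² = 7.00×10⁻⁴ m².
Net radiated power P_net = εσA(T⁴ − T₀⁴) = 0.629×5.670×10⁻⁸×7.00×10⁻⁴×(580.0⁴ − 313.5⁴).
T⁴ − T₀⁴ = 1.13165×10¹¹ − 9.65940×10⁹ = 1.03506×10¹¹ K⁴, so P_net = 2.58 W.

Net loss ≈ 2.58 W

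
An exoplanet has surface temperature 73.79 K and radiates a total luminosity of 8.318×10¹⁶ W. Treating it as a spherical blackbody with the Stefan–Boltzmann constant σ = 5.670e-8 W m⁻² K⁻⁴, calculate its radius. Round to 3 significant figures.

L = 4πR²σT⁴ ⇒ R = √(L/(4πσT⁴)).
σT⁴ = 1.68102 W/m², so R = √(8.318×10¹⁶/(4π×1.68102)) = 6.28×10⁷ m.

R ≈ 6.28×10⁷ m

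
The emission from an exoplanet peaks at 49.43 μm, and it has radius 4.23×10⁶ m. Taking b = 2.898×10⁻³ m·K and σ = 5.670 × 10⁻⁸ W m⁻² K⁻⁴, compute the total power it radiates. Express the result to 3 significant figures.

Wien's law: T = b/λ_max = 2.898×10⁻³/4.943×10⁻⁵ = 58.6284 K.
Surface area A = 4πR² = 4π(4.23×10⁶ m)² = 2.24849×10¹⁴ m².
Then P = σAT⁴ = 5.670×10⁻⁸×2.24849×10¹⁴×(58.6284)⁴ = 1.51×10¹⁴ W.

P ≈ 1.51×10¹⁴ W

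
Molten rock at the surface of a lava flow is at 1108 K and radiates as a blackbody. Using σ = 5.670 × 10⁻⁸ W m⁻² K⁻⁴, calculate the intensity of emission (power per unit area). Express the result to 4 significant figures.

I ≈ 8.546×10⁴ W/m²

Stefan–Boltzmann: I = σT⁴ = 5.670×10⁻⁸ × (1108)⁴ = 8.546×10⁴ W/m².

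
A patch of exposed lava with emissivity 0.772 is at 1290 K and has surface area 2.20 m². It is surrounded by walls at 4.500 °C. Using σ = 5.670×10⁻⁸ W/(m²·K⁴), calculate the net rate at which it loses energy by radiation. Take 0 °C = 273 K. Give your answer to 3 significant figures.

Surroundings: T = 4.500 °C + 273 = 277.500 K.
Area A = 2.20 m².
Net radiated power P_net = εσA(T⁴ − T₀⁴) = 0.772×5.670×10⁻⁸×2.20×(1290⁴ − 277.500⁴).
T⁴ − T₀⁴ = 2.76923×10¹² − 5.92996×10⁹ = 2.76330×10¹² K⁴, so P_net = 2.66×10⁵ W.

Net loss ≈ 2.66×10⁵ W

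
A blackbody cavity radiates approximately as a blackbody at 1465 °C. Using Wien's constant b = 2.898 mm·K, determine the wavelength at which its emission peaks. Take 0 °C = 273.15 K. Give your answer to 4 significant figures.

λ_max ≈ 1.667 μm

T = 1465 °C + 273.15 = 1738.15 K.
Wien's displacement law: λ_max = b/T = (2.898×10⁻³ m·K)/(1738.15 K) = 1.6673×10⁻⁶ m.
That is 1.667 μm, in the infrared range.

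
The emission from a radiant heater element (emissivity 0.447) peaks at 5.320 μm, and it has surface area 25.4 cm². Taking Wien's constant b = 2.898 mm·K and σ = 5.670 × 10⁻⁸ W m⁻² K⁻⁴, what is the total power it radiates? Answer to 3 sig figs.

Wien's law: T = b/λ_max = 2.898×10⁻³/5.320×10⁻⁶ = 544.737 K.
Area A = 25.4 cm² = 2.54×10⁻³ m².
Then P = εσAT⁴ = 0.447×5.670×10⁻⁸×2.54×10⁻³×(544.737)⁴ = 5.67 W.

P ≈ 5.67 W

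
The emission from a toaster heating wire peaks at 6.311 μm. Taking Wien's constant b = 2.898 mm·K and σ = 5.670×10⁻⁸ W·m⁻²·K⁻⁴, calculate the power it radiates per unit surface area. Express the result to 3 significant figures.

Wien's law: T = b/λ_max = 2.898×10⁻³/6.311×10⁻⁶ = 459.198 K.
Then I = σT⁴ = 5.670×10⁻⁸×(459.198)⁴ = 2.52×10³ W/m².

I ≈ 2.52×10³ W/m²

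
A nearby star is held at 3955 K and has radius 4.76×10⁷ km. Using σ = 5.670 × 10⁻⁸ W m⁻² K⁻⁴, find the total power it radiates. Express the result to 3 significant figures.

Surface area A = 4πR² = 4π(4.76×10¹⁰ m)² = 2.84724×10²² m².
P = σAT⁴ = 5.670×10⁻⁸ × 2.84724×10²² × (3955)⁴ = 3.95×10²⁹ W.

P ≈ 3.95×10²⁹ W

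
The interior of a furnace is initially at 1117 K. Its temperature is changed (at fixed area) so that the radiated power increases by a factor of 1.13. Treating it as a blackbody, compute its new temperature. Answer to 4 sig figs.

P ∝ T⁴, so T₂/T₁ = (P₂/P₁)^(1/4) = (1.13)^(1/4) = 1.03103.
T₂ = 1117 × 1.03103 = 1152 K.

T₂ ≈ 1152 K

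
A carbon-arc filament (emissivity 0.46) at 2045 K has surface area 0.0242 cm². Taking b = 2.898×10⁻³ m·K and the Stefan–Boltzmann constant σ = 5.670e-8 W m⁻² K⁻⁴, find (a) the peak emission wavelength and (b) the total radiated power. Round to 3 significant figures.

(a) λ_max = b/T = 2.898×10⁻³/2045 = 1.417×10⁻⁶ m = 1.42×10³ nm.
Area A = 0.0242 cm² = 2.42×10⁻⁶ m².
(b) P = εσAT⁴ = 0.46×5.670×10⁻⁸×2.42×10⁻⁶×(2045)⁴ = 1.10 W.

λ_max ≈ 1.42×10³ nm; P ≈ 1.10 W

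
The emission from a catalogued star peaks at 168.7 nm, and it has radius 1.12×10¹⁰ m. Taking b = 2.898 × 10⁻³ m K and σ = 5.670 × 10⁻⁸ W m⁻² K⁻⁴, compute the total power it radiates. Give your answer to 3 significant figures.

Wien's law: T = b/λ_max = 2.898×10⁻³/1.687×10⁻⁷ = 17178.4 K.
Surface area A = 4πR² = 4π(1.12×10¹⁰ m)² = 1.57633×10²¹ m².
Then P = σAT⁴ = 5.670×10⁻⁸×1.57633×10²¹×(17178.4)⁴ = 7.78×10³⁰ W.

P ≈ 7.78×10³⁰ W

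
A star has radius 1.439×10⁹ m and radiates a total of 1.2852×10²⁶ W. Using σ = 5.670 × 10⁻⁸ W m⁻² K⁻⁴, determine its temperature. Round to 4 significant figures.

Surface area A = 4πR² = 4π(1.439×10⁹ m)² = 2.60214×10¹⁹ m².
P = σAT⁴ ⇒ T = (P/(σA))^(1/4) = (1.2852×10²⁶/(5.670×10⁻⁸×2.60214×10¹⁹))^(1/4) = 3055 K.

T ≈ 3055 K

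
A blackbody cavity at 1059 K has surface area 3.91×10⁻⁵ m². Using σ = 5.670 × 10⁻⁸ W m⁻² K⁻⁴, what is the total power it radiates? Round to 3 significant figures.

Area A = 3.91×10⁻⁵ m².
P = σAT⁴ = 5.670×10⁻⁸ × 3.91×10⁻⁵ × (1059)⁴ = 2.79 W.

P ≈ 2.79 W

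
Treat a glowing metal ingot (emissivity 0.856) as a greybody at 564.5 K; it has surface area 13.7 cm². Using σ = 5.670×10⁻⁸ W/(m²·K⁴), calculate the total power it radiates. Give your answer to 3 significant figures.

P ≈ 6.75 W

Area A = 13.7 cm² = 1.37×10⁻³ m².
P = εσAT⁴ = 0.856 × 5.670×10⁻⁸ × 1.37×10⁻³ × (564.5)⁴ = 6.75 W.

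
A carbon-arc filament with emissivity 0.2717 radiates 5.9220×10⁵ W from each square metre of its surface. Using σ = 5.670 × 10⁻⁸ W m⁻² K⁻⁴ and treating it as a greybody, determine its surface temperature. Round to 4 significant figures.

I = εσT⁴, so T = (I/εσ)^(1/4) = (5.9220×10⁵/(0.2717×5.670×10⁻⁸))^(1/4) = 2490 K.

T ≈ 2490 K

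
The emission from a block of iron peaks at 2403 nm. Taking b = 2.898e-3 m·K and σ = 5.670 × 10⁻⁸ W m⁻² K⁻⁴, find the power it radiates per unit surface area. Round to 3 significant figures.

I ≈ 1.20×10⁵ W/m²

Wien's law: T = b/λ_max = 2.898×10⁻³/2.403×10⁻⁶ = 1205.99 K.
Then I = σT⁴ = 5.670×10⁻⁸×(1205.99)⁴ = 1.20×10⁵ W/m².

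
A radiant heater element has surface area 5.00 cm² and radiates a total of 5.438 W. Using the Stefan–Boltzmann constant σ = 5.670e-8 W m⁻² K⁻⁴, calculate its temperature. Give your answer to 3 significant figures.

Area A = 5.00 cm² = 5.00×10⁻⁴ m².
P = σAT⁴ ⇒ T = (P/(σA))^(1/4) = (5.438/(5.670×10⁻⁸×5.00×10⁻⁴))^(1/4) = 662 K.

T ≈ 662 K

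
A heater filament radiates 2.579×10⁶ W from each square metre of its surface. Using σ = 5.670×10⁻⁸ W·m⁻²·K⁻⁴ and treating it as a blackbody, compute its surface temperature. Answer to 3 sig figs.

T ≈ 2.60×10³ K

I = σT⁴, so T = (I/σ)^(1/4) = (2.579×10⁶/(5.670×10⁻⁸))^(1/4) = 2.60×10³ K.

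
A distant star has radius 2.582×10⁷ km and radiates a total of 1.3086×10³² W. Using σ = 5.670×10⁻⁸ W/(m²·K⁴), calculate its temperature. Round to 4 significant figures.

Surface area A = 4πR² = 4π(2.582×10¹⁰ m)² = 8.37765×10²¹ m².
P = σAT⁴ ⇒ T = (P/(σA))^(1/4) = (1.3086×10³²/(5.670×10⁻⁸×8.37765×10²¹))^(1/4) = 2.291×10⁴ K.

T ≈ 2.291×10⁴ K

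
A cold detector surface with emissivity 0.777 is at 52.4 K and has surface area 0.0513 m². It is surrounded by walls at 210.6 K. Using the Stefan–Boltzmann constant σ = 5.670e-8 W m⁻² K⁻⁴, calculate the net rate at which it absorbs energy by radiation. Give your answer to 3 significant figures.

Net gain ≈ 4.43 W

Area A = 0.0513 m².
Net radiated power P_net = εσA(T⁴ − T₀⁴) = 0.777×5.670×10⁻⁸×0.0513×(52.4⁴ − 210.6⁴).
T⁴ − T₀⁴ = 7.53920×10⁶ − 1.96713×10⁹ = -1.95959×10⁹ K⁴, so P_net = -4.43 W — negative, meaning a net gain of 4.43 W.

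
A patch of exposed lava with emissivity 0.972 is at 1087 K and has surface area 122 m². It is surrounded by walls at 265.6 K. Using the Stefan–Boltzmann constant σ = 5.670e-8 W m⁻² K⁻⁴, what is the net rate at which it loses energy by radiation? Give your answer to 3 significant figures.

Net loss ≈ 9.35×10⁶ W

Area A = 122 m².
Net radiated power P_net = εσA(T⁴ − T₀⁴) = 0.972×5.670×10⁻⁸×122×(1087⁴ − 265.6⁴).
T⁴ − T₀⁴ = 1.39611×10¹² − 4.97637×10⁹ = 1.39113×10¹² K⁴, so P_net = 9.35×10⁶ W.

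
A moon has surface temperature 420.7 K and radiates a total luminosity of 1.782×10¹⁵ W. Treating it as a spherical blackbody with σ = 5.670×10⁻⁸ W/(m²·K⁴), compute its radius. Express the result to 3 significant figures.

L = 4πR²σT⁴ ⇒ R = √(L/(4πσT⁴)).
σT⁴ = 1776.12 W/m², so R = √(1.782×10¹⁵/(4π×1776.12)) = 2.83×10⁵ m.

R ≈ 2.83×10⁵ m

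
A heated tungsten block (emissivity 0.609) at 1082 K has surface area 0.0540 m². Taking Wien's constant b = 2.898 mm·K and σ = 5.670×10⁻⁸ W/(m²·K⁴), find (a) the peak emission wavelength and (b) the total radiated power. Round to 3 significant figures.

(a) λ_max = b/T = 2.898×10⁻³/1082 = 2.678×10⁻⁶ m = 2.68×10³ nm.
Area A = 0.0540 m².
(b) P = εσAT⁴ = 0.609×5.670×10⁻⁸×0.0540×(1082)⁴ = 2.56×10³ W.

λ_max ≈ 2.68×10³ nm; P ≈ 2.56×10³ W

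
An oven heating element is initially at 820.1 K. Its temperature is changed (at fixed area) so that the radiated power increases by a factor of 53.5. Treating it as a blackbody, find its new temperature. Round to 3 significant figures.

P ∝ T⁴, so T₂/T₁ = (P₂/P₁)^(1/4) = (53.5)^(1/4) = 2.70451.
T₂ = 820.1 × 2.70451 = 2.22×10³ K.

T₂ ≈ 2.22×10³ K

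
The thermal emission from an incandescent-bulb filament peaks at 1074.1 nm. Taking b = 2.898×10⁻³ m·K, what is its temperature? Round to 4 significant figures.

Wien's law gives T = b/λ_max = (2.898×10⁻³ m·K)/(1.0741×10⁻⁶ m) = 2698 K.

T ≈ 2698 K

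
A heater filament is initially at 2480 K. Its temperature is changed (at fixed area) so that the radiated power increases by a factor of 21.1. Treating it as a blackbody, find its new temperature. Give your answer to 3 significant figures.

T₂ ≈ 5.32×10³ K

P ∝ T⁴, so T₂/T₁ = (P₂/P₁)^(1/4) = (21.1)^(1/4) = 2.14324.
T₂ = 2480 × 2.14324 = 5.32×10³ K.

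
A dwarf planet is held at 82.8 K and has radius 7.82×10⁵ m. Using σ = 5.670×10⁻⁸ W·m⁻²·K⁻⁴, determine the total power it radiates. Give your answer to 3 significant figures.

P ≈ 2.05×10¹³ W

Surface area A = 4πR² = 4π(7.82×10⁵ m)² = 7.68464×10¹² m².
P = σAT⁴ = 5.670×10⁻⁸ × 7.68464×10¹² × (82.8)⁴ = 2.05×10¹³ W.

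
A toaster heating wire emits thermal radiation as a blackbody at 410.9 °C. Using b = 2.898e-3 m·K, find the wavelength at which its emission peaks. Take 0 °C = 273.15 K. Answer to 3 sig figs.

T = 410.9 °C + 273.15 = 684.05 K.
Wien's displacement law: λ_max = b/T = (2.898×10⁻³ m·K)/(684.05 K) = 4.237×10⁻⁶ m.
That is 4.24 μm, in the infrared range.

λ_max ≈ 4.24 μm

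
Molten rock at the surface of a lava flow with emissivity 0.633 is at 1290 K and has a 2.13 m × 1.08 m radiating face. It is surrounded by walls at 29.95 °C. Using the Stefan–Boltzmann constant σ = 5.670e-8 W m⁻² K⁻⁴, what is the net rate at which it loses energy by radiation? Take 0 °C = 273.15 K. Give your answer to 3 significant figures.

Net loss ≈ 2.28×10⁵ W

Surroundings: T = 29.95 °C + 273.15 = 303.10 K.
Area A = 2.13 × 1.08 = 2.3004 m².
Net radiated power P_net = εσA(T⁴ − T₀⁴) = 0.633×5.670×10⁻⁸×2.3004×(1290⁴ − 303.10⁴).
T⁴ − T₀⁴ = 2.76923×10¹² − 8.44003×10⁹ = 2.76079×10¹² K⁴, so P_net = 2.28×10⁵ W.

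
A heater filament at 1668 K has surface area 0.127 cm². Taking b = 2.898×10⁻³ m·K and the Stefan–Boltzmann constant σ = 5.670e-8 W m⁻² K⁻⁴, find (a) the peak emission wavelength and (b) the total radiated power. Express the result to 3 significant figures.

λ_max ≈ 1.74 μm; P ≈ 5.57 W

(a) λ_max = b/T = 2.898×10⁻³/1668 = 1.737×10⁻⁶ m = 1.74 μm.
Area A = 0.127 cm² = 1.27×10⁻⁵ m².
(b) P = σAT⁴ = 5.670×10⁻⁸×1.27×10⁻⁵×(1668)⁴ = 5.57 W.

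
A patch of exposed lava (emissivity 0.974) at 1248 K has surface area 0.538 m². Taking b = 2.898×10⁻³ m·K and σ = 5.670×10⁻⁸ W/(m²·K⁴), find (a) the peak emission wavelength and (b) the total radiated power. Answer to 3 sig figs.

(a) λ_max = b/T = 2.898×10⁻³/1248 = 2.322×10⁻⁶ m = 2.32 μm.
Area A = 0.538 m².
(b) P = εσAT⁴ = 0.974×5.670×10⁻⁸×0.538×(1248)⁴ = 7.21×10⁴ W.

λ_max ≈ 2.32 μm; P ≈ 7.21×10⁴ W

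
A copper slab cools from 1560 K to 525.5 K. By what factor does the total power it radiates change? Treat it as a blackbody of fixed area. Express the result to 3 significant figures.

P₂/P₁ ≈ 0.0129

P ∝ T⁴, so P₂/P₁ = (T₂/T₁)⁴ = (525.5/1560)⁴ = (0.336859)⁴ = 0.0129.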